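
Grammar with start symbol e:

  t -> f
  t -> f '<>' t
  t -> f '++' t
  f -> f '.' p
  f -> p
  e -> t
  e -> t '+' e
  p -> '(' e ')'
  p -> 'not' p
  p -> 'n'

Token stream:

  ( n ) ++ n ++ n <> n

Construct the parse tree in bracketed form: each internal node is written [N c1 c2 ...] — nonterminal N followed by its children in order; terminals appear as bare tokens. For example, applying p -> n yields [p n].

e
t
f ++ t
p ++ t
( e ) ++ t
( t ) ++ t
( f ) ++ t
( p ) ++ t
( n ) ++ t
( n ) ++ f ++ t
( n ) ++ p ++ t
( n ) ++ n ++ t
( n ) ++ n ++ f <> t
( n ) ++ n ++ p <> t
( n ) ++ n ++ n <> t
( n ) ++ n ++ n <> f
( n ) ++ n ++ n <> p
( n ) ++ n ++ n <> n

[e [t [f [p ( [e [t [f [p n]]]] )]] ++ [t [f [p n]] ++ [t [f [p n]] <> [t [f [p n]]]]]]]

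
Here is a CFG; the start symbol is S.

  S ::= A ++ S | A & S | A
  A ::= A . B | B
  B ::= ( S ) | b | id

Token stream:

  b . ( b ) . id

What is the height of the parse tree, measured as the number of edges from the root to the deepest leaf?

7

[S [A [A [A [B b]] . [B ( [S [A [B b]]] )]] . [B id]]]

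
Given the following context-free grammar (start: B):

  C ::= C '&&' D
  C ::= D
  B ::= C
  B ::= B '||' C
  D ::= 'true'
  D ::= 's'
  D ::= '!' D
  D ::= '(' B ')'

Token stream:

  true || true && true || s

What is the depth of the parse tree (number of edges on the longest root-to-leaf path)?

[B [B [B [C [D true]]] || [C [C [D true]] && [D true]]] || [C [D s]]]

5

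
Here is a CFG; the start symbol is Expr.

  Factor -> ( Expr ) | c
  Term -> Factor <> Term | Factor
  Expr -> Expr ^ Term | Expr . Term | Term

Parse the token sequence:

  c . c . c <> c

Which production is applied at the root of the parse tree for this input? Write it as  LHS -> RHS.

Expr -> Expr . Term

[Expr [Expr [Expr [Term [Factor c]]] . [Term [Factor c]]] . [Term [Factor c] <> [Term [Factor c]]]]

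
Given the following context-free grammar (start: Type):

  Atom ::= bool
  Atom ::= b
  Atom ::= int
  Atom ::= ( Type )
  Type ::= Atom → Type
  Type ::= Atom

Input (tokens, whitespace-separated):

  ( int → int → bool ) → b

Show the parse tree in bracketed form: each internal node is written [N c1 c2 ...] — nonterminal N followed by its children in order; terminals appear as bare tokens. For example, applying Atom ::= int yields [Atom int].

Type
Atom → Type
( Type ) → Type
( Atom → Type ) → Type
( int → Type ) → Type
( int → Atom → Type ) → Type
( int → int → Type ) → Type
( int → int → Atom ) → Type
( int → int → bool ) → Type
( int → int → bool ) → Atom
( int → int → bool ) → b

[Type [Atom ( [Type [Atom int] → [Type [Atom int] → [Type [Atom bool]]]] )] → [Type [Atom b]]]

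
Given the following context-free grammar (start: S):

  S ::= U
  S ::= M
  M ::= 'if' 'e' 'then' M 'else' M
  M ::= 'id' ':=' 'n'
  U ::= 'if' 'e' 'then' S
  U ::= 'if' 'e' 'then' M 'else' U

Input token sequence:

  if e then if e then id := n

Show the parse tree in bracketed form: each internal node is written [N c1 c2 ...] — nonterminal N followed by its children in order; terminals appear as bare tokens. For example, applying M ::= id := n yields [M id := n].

S
U
if e then S
if e then U
if e then if e then S
if e then if e then M
if e then if e then id := n

[S [U if e then [S [U if e then [S [M id := n]]]]]]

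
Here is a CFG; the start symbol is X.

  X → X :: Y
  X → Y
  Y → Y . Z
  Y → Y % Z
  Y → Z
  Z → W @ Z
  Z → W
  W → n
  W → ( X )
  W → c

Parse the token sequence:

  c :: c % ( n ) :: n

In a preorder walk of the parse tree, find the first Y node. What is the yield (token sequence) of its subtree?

[X [X [X [Y [Z [W c]]]] :: [Y [Y [Z [W c]]] % [Z [W ( [X [Y [Z [W n]]]] )]]]] :: [Y [Z [W n]]]]

c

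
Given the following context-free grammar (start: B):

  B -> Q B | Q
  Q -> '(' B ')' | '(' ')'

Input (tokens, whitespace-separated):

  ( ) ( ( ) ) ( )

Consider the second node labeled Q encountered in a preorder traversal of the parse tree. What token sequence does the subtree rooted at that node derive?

( ( ) )

[B [Q ( )] [B [Q ( [B [Q ( )]] )] [B [Q ( )]]]]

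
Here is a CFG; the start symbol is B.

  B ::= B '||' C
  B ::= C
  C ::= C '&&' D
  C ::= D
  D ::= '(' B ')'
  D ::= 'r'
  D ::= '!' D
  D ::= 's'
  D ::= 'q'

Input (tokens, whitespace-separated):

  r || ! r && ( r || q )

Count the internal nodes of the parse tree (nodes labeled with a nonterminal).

[B [B [C [D r]]] || [C [C [D ! [D r]]] && [D ( [B [B [C [D r]]] || [C [D q]]] )]]]

15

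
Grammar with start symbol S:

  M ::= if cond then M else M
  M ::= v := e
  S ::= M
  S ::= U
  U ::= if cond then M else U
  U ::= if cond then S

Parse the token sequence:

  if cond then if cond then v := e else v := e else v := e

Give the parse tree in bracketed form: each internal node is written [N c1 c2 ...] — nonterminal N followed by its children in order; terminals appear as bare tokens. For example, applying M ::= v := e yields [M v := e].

S
M
if cond then M else M
if cond then if cond then M else M else M
if cond then if cond then v := e else M else M
if cond then if cond then v := e else v := e else M
if cond then if cond then v := e else v := e else v := e

[S [M if cond then [M if cond then [M v := e] else [M v := e]] else [M v := e]]]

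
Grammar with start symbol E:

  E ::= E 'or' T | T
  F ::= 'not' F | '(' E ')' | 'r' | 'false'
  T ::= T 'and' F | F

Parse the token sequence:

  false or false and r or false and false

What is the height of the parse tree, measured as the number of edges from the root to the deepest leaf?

5

[E [E [E [T [F false]]] or [T [T [F false]] and [F r]]] or [T [T [F false]] and [F false]]]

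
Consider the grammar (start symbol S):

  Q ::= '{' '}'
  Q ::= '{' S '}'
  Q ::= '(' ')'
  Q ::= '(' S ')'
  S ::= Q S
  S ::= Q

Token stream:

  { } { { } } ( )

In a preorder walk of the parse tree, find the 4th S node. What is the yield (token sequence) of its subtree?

( )

[S [Q { }] [S [Q { [S [Q { }]] }] [S [Q ( )]]]]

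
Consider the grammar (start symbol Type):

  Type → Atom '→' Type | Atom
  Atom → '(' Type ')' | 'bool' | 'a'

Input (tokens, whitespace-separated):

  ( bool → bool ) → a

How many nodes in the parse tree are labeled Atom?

[Type [Atom ( [Type [Atom bool] → [Type [Atom bool]]] )] → [Type [Atom a]]]

4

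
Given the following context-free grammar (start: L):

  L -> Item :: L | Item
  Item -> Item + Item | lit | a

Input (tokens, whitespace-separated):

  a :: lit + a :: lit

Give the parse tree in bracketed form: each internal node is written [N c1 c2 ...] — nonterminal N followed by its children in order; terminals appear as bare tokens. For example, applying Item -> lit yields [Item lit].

L
Item :: L
a :: L
a :: Item :: L
a :: Item + Item :: L
a :: lit + Item :: L
a :: lit + a :: L
a :: lit + a :: Item
a :: lit + a :: lit

[L [Item a] :: [L [Item [Item lit] + [Item a]] :: [L [Item lit]]]]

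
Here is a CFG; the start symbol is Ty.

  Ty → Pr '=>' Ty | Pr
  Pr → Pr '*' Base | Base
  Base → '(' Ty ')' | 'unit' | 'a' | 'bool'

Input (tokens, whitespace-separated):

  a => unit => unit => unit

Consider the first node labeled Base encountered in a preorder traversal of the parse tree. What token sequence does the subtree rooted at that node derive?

[Ty [Pr [Base a]] => [Ty [Pr [Base unit]] => [Ty [Pr [Base unit]] => [Ty [Pr [Base unit]]]]]]

a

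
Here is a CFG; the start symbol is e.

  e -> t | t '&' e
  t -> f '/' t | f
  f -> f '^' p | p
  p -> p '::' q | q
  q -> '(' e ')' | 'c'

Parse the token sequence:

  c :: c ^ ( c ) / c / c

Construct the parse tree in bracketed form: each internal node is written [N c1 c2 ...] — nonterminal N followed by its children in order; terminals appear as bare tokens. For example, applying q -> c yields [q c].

e
t
f / t
f ^ p / t
p ^ p / t
p :: q ^ p / t
q :: q ^ p / t
c :: q ^ p / t
c :: c ^ p / t
c :: c ^ q / t
c :: c ^ ( e ) / t
c :: c ^ ( t ) / t
c :: c ^ ( f ) / t
c :: c ^ ( p ) / t
c :: c ^ ( q ) / t
c :: c ^ ( c ) / t
c :: c ^ ( c ) / f / t
c :: c ^ ( c ) / p / t
c :: c ^ ( c ) / q / t
c :: c ^ ( c ) / c / t
c :: c ^ ( c ) / c / f
c :: c ^ ( c ) / c / p
c :: c ^ ( c ) / c / q
c :: c ^ ( c ) / c / c

[e [t [f [f [p [p [q c]] :: [q c]]] ^ [p [q ( [e [t [f [p [q c]]]]] )]]] / [t [f [p [q c]]] / [t [f [p [q c]]]]]]]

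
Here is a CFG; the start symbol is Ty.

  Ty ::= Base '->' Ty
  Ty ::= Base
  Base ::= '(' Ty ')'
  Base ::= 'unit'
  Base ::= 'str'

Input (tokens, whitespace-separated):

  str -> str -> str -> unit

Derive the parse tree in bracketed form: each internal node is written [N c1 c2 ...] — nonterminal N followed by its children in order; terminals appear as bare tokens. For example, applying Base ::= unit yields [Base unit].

[Ty [Base str] -> [Ty [Base str] -> [Ty [Base str] -> [Ty [Base unit]]]]]

Ty
Base -> Ty
str -> Ty
str -> Base -> Ty
str -> str -> Ty
str -> str -> Base -> Ty
str -> str -> str -> Ty
str -> str -> str -> Base
str -> str -> str -> unit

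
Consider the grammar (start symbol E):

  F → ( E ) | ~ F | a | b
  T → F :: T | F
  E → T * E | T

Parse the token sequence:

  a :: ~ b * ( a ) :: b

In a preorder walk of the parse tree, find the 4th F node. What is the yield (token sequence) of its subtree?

( a )

[E [T [F a] :: [T [F ~ [F b]]]] * [E [T [F ( [E [T [F a]]] )] :: [T [F b]]]]]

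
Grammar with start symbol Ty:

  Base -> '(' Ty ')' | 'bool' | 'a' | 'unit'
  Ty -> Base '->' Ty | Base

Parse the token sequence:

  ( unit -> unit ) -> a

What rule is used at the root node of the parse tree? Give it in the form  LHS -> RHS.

Ty -> Base '->' Ty

[Ty [Base ( [Ty [Base unit] -> [Ty [Base unit]]] )] -> [Ty [Base a]]]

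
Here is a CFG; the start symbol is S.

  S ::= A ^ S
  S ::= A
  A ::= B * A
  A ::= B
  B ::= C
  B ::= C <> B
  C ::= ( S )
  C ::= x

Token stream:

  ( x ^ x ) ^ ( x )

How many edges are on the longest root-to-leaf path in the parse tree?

9

[S [A [B [C ( [S [A [B [C x]]] ^ [S [A [B [C x]]]]] )]]] ^ [S [A [B [C ( [S [A [B [C x]]]] )]]]]]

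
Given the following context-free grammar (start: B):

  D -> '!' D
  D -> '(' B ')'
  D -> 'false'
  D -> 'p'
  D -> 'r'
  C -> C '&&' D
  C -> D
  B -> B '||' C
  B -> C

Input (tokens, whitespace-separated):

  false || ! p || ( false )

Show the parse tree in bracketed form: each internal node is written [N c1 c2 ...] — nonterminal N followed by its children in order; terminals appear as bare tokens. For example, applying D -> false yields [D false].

B
B || C
B || C || C
C || C || C
D || C || C
false || C || C
false || D || C
false || ! D || C
false || ! p || C
false || ! p || D
false || ! p || ( B )
false || ! p || ( C )
false || ! p || ( D )
false || ! p || ( false )

[B [B [B [C [D false]]] || [C [D ! [D p]]]] || [C [D ( [B [C [D false]]] )]]]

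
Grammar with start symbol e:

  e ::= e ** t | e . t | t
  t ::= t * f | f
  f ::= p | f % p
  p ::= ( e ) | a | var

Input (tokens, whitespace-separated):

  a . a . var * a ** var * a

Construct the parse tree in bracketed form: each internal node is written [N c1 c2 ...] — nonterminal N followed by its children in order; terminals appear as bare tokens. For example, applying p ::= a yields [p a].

[e [e [e [e [t [f [p a]]]] . [t [f [p a]]]] . [t [t [f [p var]]] * [f [p a]]]] ** [t [t [f [p var]]] * [f [p a]]]]

e
e ** t
e . t ** t
e . t . t ** t
t . t . t ** t
f . t . t ** t
p . t . t ** t
a . t . t ** t
a . f . t ** t
a . p . t ** t
a . a . t ** t
a . a . t * f ** t
a . a . f * f ** t
a . a . p * f ** t
a . a . var * f ** t
a . a . var * p ** t
a . a . var * a ** t
a . a . var * a ** t * f
a . a . var * a ** f * f
a . a . var * a ** p * f
a . a . var * a ** var * f
a . a . var * a ** var * p
a . a . var * a ** var * a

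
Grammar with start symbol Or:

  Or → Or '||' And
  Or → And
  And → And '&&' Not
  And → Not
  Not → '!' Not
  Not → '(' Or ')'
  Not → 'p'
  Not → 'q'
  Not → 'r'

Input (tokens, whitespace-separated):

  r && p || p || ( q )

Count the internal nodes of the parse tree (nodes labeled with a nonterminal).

[Or [Or [Or [And [And [Not r]] && [Not p]]] || [And [Not p]]] || [And [Not ( [Or [And [Not q]]] )]]]

14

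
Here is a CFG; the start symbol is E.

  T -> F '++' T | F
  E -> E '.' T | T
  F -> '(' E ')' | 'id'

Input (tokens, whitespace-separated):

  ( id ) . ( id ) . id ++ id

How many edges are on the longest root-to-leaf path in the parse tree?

8

[E [E [E [T [F ( [E [T [F id]]] )]]] . [T [F ( [E [T [F id]]] )]]] . [T [F id] ++ [T [F id]]]]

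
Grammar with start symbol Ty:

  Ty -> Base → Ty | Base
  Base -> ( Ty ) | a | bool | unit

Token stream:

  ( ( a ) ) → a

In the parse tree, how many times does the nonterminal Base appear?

[Ty [Base ( [Ty [Base ( [Ty [Base a]] )]] )] → [Ty [Base a]]]

4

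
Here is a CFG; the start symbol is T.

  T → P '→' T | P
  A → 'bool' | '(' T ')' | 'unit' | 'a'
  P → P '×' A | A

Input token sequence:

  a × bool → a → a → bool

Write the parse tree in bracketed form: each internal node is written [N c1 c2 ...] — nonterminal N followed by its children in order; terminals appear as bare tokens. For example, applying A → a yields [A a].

[T [P [P [A a]] × [A bool]] → [T [P [A a]] → [T [P [A a]] → [T [P [A bool]]]]]]

T
P → T
P × A → T
A × A → T
a × A → T
a × bool → T
a × bool → P → T
a × bool → A → T
a × bool → a → T
a × bool → a → P → T
a × bool → a → A → T
a × bool → a → a → T
a × bool → a → a → P
a × bool → a → a → A
a × bool → a → a → bool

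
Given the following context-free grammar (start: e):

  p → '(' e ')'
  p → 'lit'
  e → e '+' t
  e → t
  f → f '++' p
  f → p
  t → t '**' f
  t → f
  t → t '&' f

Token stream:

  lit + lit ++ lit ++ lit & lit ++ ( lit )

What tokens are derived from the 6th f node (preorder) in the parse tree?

[e [e [t [f [p lit]]]] + [t [t [f [f [f [p lit]] ++ [p lit]] ++ [p lit]]] & [f [f [p lit]] ++ [p ( [e [t [f [p lit]]]] )]]]]

lit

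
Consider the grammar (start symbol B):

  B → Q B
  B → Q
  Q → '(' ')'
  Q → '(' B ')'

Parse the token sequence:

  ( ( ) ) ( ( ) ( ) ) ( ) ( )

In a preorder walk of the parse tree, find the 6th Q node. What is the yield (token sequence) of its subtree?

[B [Q ( [B [Q ( )]] )] [B [Q ( [B [Q ( )] [B [Q ( )]]] )] [B [Q ( )] [B [Q ( )]]]]]

( )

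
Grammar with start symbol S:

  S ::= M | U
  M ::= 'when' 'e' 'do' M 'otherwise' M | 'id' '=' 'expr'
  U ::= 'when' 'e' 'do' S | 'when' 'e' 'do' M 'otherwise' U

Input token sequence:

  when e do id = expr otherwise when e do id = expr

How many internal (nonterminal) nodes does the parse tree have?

6

[S [U when e do [M id = expr] otherwise [U when e do [S [M id = expr]]]]]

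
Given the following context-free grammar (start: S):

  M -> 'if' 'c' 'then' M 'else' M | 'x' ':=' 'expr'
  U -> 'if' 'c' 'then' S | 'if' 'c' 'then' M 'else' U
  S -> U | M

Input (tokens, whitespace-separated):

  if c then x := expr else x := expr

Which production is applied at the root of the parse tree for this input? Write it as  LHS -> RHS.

[S [M if c then [M x := expr] else [M x := expr]]]

S -> M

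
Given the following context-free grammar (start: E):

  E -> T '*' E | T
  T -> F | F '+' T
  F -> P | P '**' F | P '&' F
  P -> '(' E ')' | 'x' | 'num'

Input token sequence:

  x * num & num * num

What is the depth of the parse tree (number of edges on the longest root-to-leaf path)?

[E [T [F [P x]]] * [E [T [F [P num] & [F [P num]]]] * [E [T [F [P num]]]]]]

6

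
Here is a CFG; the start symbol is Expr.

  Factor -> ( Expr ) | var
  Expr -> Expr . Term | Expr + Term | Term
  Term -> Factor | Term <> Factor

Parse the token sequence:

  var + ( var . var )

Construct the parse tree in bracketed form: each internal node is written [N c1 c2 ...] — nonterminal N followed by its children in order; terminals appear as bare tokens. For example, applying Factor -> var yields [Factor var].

[Expr [Expr [Term [Factor var]]] + [Term [Factor ( [Expr [Expr [Term [Factor var]]] . [Term [Factor var]]] )]]]

Expr
Expr + Term
Term + Term
Factor + Term
var + Term
var + Factor
var + ( Expr )
var + ( Expr . Term )
var + ( Term . Term )
var + ( Factor . Term )
var + ( var . Term )
var + ( var . Factor )
var + ( var . var )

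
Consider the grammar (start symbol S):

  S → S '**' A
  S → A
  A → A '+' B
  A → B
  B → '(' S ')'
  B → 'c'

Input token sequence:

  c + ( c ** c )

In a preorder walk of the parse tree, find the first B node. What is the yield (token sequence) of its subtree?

[S [A [A [B c]] + [B ( [S [S [A [B c]]] ** [A [B c]]] )]]]

c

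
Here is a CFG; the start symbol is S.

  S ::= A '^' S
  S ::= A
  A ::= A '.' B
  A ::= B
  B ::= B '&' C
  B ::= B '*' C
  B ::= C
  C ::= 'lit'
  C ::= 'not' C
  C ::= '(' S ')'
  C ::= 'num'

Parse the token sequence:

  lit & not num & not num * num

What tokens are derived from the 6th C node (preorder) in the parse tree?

[S [A [B [B [B [B [C lit]] & [C not [C num]]] & [C not [C num]]] * [C num]]]]

num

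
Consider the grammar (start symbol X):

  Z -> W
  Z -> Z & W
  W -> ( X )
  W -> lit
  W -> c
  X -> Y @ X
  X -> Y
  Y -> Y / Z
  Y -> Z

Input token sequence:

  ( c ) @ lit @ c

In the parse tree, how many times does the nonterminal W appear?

4

[X [Y [Z [W ( [X [Y [Z [W c]]]] )]]] @ [X [Y [Z [W lit]]] @ [X [Y [Z [W c]]]]]]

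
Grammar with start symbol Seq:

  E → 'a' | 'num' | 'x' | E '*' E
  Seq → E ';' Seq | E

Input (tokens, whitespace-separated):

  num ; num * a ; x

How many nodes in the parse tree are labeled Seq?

3

[Seq [E num] ; [Seq [E [E num] * [E a]] ; [Seq [E x]]]]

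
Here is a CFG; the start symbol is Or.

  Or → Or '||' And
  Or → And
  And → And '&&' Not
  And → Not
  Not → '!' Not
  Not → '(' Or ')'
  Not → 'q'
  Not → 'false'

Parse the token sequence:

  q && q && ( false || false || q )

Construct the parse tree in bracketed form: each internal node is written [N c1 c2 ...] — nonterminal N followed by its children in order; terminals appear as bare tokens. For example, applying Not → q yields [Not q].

Or
And
And && Not
And && Not && Not
Not && Not && Not
q && Not && Not
q && q && Not
q && q && ( Or )
q && q && ( Or || And )
q && q && ( Or || And || And )
q && q && ( And || And || And )
q && q && ( Not || And || And )
q && q && ( false || And || And )
q && q && ( false || Not || And )
q && q && ( false || false || And )
q && q && ( false || false || Not )
q && q && ( false || false || q )

[Or [And [And [And [Not q]] && [Not q]] && [Not ( [Or [Or [Or [And [Not false]]] || [And [Not false]]] || [And [Not q]]] )]]]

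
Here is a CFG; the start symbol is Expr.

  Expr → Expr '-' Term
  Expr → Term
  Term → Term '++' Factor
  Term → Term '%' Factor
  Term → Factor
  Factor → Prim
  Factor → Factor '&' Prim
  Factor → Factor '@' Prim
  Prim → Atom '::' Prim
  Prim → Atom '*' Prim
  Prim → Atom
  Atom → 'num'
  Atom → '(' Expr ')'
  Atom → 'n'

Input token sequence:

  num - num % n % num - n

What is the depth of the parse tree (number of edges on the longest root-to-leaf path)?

8

[Expr [Expr [Expr [Term [Factor [Prim [Atom num]]]]] - [Term [Term [Term [Factor [Prim [Atom num]]]] % [Factor [Prim [Atom n]]]] % [Factor [Prim [Atom num]]]]] - [Term [Factor [Prim [Atom n]]]]]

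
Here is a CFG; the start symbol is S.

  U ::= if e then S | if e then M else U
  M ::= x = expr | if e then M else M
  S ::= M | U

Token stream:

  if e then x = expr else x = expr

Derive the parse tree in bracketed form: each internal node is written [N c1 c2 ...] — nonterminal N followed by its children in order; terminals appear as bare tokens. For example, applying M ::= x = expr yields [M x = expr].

[S [M if e then [M x = expr] else [M x = expr]]]

S
M
if e then M else M
if e then x = expr else M
if e then x = expr else x = expr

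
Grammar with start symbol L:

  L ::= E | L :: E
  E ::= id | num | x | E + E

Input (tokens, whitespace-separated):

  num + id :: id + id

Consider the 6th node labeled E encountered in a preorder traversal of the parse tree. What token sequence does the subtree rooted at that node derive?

id

[L [L [E [E num] + [E id]]] :: [E [E id] + [E id]]]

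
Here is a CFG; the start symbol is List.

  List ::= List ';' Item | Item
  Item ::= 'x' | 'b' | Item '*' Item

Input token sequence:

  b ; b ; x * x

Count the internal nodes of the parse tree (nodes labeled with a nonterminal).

[List [List [List [Item b]] ; [Item b]] ; [Item [Item x] * [Item x]]]

8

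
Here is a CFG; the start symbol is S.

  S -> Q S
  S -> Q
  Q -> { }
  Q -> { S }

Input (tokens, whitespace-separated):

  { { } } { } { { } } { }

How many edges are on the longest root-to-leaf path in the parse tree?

[S [Q { [S [Q { }]] }] [S [Q { }] [S [Q { [S [Q { }]] }] [S [Q { }]]]]]

6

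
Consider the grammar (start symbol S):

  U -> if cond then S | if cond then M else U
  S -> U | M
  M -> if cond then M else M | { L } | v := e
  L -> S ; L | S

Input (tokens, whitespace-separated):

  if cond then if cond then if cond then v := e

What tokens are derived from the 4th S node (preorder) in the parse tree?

[S [U if cond then [S [U if cond then [S [U if cond then [S [M v := e]]]]]]]]

v := e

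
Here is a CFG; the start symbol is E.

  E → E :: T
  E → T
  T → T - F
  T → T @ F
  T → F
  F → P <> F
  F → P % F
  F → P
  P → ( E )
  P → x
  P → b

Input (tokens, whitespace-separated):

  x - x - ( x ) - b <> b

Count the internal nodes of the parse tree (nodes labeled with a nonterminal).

[E [T [T [T [T [F [P x]]] - [F [P x]]] - [F [P ( [E [T [F [P x]]]] )]]] - [F [P b] <> [F [P b]]]]]

19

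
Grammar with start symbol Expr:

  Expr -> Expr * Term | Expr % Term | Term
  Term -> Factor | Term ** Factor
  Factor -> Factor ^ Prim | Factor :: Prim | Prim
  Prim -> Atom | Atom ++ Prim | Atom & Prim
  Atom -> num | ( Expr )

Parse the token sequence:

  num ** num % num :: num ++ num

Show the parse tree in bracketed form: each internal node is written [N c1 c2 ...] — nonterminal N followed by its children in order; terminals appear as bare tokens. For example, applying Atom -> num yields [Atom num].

Expr
Expr % Term
Term % Term
Term ** Factor % Term
Factor ** Factor % Term
Prim ** Factor % Term
Atom ** Factor % Term
num ** Factor % Term
num ** Prim % Term
num ** Atom % Term
num ** num % Term
num ** num % Factor
num ** num % Factor :: Prim
num ** num % Prim :: Prim
num ** num % Atom :: Prim
num ** num % num :: Prim
num ** num % num :: Atom ++ Prim
num ** num % num :: num ++ Prim
num ** num % num :: num ++ Atom
num ** num % num :: num ++ num

[Expr [Expr [Term [Term [Factor [Prim [Atom num]]]] ** [Factor [Prim [Atom num]]]]] % [Term [Factor [Factor [Prim [Atom num]]] :: [Prim [Atom num] ++ [Prim [Atom num]]]]]]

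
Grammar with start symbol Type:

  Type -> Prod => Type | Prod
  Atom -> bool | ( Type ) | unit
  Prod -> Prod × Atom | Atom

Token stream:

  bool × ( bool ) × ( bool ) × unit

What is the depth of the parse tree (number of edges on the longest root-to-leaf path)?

8

[Type [Prod [Prod [Prod [Prod [Atom bool]] × [Atom ( [Type [Prod [Atom bool]]] )]] × [Atom ( [Type [Prod [Atom bool]]] )]] × [Atom unit]]]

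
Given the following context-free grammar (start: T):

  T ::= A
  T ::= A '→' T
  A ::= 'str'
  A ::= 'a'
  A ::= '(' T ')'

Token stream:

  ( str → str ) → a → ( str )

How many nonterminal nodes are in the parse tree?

[T [A ( [T [A str] → [T [A str]]] )] → [T [A a] → [T [A ( [T [A str]] )]]]]

12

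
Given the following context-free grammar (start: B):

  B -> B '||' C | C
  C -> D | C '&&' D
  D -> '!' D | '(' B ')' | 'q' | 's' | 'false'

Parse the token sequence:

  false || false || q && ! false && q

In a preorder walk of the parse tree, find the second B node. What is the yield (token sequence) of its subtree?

[B [B [B [C [D false]]] || [C [D false]]] || [C [C [C [D q]] && [D ! [D false]]] && [D q]]]

false || false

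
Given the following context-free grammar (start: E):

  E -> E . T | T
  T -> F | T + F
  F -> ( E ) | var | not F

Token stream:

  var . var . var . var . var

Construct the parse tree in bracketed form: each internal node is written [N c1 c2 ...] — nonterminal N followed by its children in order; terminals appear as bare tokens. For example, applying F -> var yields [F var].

[E [E [E [E [E [T [F var]]] . [T [F var]]] . [T [F var]]] . [T [F var]]] . [T [F var]]]

E
E . T
E . T . T
E . T . T . T
E . T . T . T . T
T . T . T . T . T
F . T . T . T . T
var . T . T . T . T
var . F . T . T . T
var . var . T . T . T
var . var . F . T . T
var . var . var . T . T
var . var . var . F . T
var . var . var . var . T
var . var . var . var . F
var . var . var . var . var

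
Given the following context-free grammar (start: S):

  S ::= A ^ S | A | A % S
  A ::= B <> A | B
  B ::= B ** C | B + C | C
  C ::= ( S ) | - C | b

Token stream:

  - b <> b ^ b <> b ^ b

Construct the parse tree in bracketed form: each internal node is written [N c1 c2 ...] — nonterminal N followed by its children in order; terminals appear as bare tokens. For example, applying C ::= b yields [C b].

[S [A [B [C - [C b]]] <> [A [B [C b]]]] ^ [S [A [B [C b]] <> [A [B [C b]]]] ^ [S [A [B [C b]]]]]]

S
A ^ S
B <> A ^ S
C <> A ^ S
- C <> A ^ S
- b <> A ^ S
- b <> B ^ S
- b <> C ^ S
- b <> b ^ S
- b <> b ^ A ^ S
- b <> b ^ B <> A ^ S
- b <> b ^ C <> A ^ S
- b <> b ^ b <> A ^ S
- b <> b ^ b <> B ^ S
- b <> b ^ b <> C ^ S
- b <> b ^ b <> b ^ S
- b <> b ^ b <> b ^ A
- b <> b ^ b <> b ^ B
- b <> b ^ b <> b ^ C
- b <> b ^ b <> b ^ b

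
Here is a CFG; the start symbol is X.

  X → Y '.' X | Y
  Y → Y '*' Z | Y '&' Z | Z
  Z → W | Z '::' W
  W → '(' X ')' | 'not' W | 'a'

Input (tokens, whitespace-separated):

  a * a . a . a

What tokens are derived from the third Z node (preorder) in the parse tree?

[X [Y [Y [Z [W a]]] * [Z [W a]]] . [X [Y [Z [W a]]] . [X [Y [Z [W a]]]]]]

a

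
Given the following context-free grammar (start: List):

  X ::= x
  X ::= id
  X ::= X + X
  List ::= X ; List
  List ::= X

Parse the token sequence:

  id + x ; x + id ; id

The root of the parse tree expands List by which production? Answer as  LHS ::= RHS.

[List [X [X id] + [X x]] ; [List [X [X x] + [X id]] ; [List [X id]]]]

List ::= X ; List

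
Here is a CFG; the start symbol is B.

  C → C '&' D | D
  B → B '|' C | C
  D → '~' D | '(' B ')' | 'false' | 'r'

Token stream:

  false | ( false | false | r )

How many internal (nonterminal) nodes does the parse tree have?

15

[B [B [C [D false]]] | [C [D ( [B [B [B [C [D false]]] | [C [D false]]] | [C [D r]]] )]]]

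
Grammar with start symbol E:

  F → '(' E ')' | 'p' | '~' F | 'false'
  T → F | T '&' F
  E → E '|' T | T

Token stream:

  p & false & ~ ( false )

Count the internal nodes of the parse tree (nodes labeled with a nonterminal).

[E [T [T [T [F p]] & [F false]] & [F ~ [F ( [E [T [F false]]] )]]]]

11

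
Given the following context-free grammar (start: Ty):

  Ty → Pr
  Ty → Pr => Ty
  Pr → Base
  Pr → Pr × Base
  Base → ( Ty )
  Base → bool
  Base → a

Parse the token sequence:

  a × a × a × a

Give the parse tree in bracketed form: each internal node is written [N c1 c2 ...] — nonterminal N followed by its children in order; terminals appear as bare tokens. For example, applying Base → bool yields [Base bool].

[Ty [Pr [Pr [Pr [Pr [Base a]] × [Base a]] × [Base a]] × [Base a]]]

Ty
Pr
Pr × Base
Pr × Base × Base
Pr × Base × Base × Base
Base × Base × Base × Base
a × Base × Base × Base
a × a × Base × Base
a × a × a × Base
a × a × a × a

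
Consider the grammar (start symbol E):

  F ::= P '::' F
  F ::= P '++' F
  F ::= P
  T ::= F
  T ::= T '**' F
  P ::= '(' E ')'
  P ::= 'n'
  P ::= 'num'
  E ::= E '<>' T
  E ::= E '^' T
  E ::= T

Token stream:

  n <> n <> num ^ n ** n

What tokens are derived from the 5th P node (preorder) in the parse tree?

n

[E [E [E [E [T [F [P n]]]] <> [T [F [P n]]]] <> [T [F [P num]]]] ^ [T [T [F [P n]]] ** [F [P n]]]]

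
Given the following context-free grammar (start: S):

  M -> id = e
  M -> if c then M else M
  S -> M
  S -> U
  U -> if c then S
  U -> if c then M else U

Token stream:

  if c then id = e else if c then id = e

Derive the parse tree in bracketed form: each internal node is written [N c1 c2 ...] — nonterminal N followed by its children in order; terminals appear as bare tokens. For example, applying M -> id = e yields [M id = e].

S
U
if c then M else U
if c then id = e else U
if c then id = e else if c then S
if c then id = e else if c then M
if c then id = e else if c then id = e

[S [U if c then [M id = e] else [U if c then [S [M id = e]]]]]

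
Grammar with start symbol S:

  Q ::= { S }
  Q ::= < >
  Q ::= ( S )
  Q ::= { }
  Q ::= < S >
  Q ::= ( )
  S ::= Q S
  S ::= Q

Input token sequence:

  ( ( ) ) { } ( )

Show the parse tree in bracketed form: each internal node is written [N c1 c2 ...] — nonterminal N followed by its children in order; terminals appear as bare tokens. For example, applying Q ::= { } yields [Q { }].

S
Q S
( S ) S
( Q ) S
( ( ) ) S
( ( ) ) Q S
( ( ) ) { } S
( ( ) ) { } Q
( ( ) ) { } ( )

[S [Q ( [S [Q ( )]] )] [S [Q { }] [S [Q ( )]]]]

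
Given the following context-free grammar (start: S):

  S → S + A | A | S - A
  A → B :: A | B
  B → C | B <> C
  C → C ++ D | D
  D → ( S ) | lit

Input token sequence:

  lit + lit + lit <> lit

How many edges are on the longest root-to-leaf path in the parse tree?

7

[S [S [S [A [B [C [D lit]]]]] + [A [B [C [D lit]]]]] + [A [B [B [C [D lit]]] <> [C [D lit]]]]]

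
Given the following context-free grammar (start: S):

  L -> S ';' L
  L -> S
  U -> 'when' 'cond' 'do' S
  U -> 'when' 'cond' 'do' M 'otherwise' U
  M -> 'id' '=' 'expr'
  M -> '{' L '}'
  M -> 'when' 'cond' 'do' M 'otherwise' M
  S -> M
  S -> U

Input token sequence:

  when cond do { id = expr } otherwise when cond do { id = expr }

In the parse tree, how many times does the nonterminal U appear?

2

[S [U when cond do [M { [L [S [M id = expr]]] }] otherwise [U when cond do [S [M { [L [S [M id = expr]]] }]]]]]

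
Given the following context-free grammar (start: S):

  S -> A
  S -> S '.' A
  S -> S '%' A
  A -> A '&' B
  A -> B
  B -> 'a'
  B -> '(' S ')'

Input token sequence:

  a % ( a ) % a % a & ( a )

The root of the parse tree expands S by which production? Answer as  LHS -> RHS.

[S [S [S [S [A [B a]]] % [A [B ( [S [A [B a]]] )]]] % [A [B a]]] % [A [A [B a]] & [B ( [S [A [B a]]] )]]]

S -> S '%' A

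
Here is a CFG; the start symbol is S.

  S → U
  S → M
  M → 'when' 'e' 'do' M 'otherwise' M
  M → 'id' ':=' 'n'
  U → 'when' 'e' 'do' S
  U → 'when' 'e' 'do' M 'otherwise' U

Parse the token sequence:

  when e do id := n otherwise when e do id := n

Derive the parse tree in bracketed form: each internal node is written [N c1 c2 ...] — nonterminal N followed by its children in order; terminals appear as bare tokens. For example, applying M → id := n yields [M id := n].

[S [U when e do [M id := n] otherwise [U when e do [S [M id := n]]]]]

S
U
when e do M otherwise U
when e do id := n otherwise U
when e do id := n otherwise when e do S
when e do id := n otherwise when e do M
when e do id := n otherwise when e do id := n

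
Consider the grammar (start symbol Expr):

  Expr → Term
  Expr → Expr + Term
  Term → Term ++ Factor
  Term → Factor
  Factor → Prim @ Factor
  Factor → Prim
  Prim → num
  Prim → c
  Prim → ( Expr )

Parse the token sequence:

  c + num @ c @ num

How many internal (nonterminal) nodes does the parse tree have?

12

[Expr [Expr [Term [Factor [Prim c]]]] + [Term [Factor [Prim num] @ [Factor [Prim c] @ [Factor [Prim num]]]]]]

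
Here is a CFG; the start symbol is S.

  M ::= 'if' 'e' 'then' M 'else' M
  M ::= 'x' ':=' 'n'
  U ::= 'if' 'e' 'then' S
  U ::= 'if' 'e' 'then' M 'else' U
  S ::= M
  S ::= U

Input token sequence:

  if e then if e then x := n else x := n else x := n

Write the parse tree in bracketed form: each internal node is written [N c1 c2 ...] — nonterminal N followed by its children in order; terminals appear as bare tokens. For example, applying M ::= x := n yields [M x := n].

S
M
if e then M else M
if e then if e then M else M else M
if e then if e then x := n else M else M
if e then if e then x := n else x := n else M
if e then if e then x := n else x := n else x := n

[S [M if e then [M if e then [M x := n] else [M x := n]] else [M x := n]]]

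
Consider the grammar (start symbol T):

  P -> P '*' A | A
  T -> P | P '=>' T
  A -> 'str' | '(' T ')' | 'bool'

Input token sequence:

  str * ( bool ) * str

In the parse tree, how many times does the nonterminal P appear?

[T [P [P [P [A str]] * [A ( [T [P [A bool]]] )]] * [A str]]]

4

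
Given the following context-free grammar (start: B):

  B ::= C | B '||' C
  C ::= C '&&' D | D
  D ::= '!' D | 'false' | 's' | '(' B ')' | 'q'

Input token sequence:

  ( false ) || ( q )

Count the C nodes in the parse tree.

4

[B [B [C [D ( [B [C [D false]]] )]]] || [C [D ( [B [C [D q]]] )]]]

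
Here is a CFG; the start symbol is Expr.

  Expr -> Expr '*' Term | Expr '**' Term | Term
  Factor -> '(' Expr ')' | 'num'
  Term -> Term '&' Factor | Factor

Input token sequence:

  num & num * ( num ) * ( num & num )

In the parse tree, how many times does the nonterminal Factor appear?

7

[Expr [Expr [Expr [Term [Term [Factor num]] & [Factor num]]] * [Term [Factor ( [Expr [Term [Factor num]]] )]]] * [Term [Factor ( [Expr [Term [Term [Factor num]] & [Factor num]]] )]]]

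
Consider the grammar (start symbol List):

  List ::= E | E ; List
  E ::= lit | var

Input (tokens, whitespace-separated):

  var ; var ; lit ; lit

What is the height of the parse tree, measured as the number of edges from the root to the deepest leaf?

5

[List [E var] ; [List [E var] ; [List [E lit] ; [List [E lit]]]]]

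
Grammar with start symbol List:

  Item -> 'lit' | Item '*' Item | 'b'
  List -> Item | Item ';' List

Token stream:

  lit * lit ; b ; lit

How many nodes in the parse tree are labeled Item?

[List [Item [Item lit] * [Item lit]] ; [List [Item b] ; [List [Item lit]]]]

5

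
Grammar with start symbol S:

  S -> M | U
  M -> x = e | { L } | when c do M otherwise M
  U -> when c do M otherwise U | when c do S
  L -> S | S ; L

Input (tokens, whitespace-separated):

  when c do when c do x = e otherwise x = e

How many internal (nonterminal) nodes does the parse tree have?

[S [U when c do [S [M when c do [M x = e] otherwise [M x = e]]]]]

6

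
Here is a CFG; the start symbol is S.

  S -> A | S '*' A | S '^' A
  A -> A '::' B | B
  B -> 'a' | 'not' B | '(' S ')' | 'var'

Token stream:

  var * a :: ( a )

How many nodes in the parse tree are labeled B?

4

[S [S [A [B var]]] * [A [A [B a]] :: [B ( [S [A [B a]]] )]]]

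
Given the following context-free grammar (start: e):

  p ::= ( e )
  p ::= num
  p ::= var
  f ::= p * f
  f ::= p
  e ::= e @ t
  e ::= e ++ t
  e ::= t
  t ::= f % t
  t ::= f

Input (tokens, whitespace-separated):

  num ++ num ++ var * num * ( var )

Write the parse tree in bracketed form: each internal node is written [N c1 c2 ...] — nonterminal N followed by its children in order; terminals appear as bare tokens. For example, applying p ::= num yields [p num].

[e [e [e [t [f [p num]]]] ++ [t [f [p num]]]] ++ [t [f [p var] * [f [p num] * [f [p ( [e [t [f [p var]]]] )]]]]]]

e
e ++ t
e ++ t ++ t
t ++ t ++ t
f ++ t ++ t
p ++ t ++ t
num ++ t ++ t
num ++ f ++ t
num ++ p ++ t
num ++ num ++ t
num ++ num ++ f
num ++ num ++ p * f
num ++ num ++ var * f
num ++ num ++ var * p * f
num ++ num ++ var * num * f
num ++ num ++ var * num * p
num ++ num ++ var * num * ( e )
num ++ num ++ var * num * ( t )
num ++ num ++ var * num * ( f )
num ++ num ++ var * num * ( p )
num ++ num ++ var * num * ( var )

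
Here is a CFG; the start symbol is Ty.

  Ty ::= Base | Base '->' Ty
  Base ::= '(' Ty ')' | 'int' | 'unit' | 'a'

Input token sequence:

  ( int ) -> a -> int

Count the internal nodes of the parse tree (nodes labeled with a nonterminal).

[Ty [Base ( [Ty [Base int]] )] -> [Ty [Base a] -> [Ty [Base int]]]]

8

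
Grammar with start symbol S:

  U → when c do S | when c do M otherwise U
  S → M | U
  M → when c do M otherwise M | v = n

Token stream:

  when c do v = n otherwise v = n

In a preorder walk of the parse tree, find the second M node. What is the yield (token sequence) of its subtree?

v = n

[S [M when c do [M v = n] otherwise [M v = n]]]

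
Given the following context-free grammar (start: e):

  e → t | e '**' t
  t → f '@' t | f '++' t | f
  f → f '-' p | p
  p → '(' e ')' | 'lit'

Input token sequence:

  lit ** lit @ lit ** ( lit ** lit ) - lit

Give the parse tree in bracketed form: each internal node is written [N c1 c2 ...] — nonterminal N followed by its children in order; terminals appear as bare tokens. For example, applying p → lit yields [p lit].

[e [e [e [t [f [p lit]]]] ** [t [f [p lit]] @ [t [f [p lit]]]]] ** [t [f [f [p ( [e [e [t [f [p lit]]]] ** [t [f [p lit]]]] )]] - [p lit]]]]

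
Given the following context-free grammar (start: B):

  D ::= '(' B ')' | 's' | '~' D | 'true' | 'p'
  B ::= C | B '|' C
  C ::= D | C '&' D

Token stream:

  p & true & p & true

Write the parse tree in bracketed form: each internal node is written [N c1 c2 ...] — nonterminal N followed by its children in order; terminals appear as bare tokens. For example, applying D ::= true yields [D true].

[B [C [C [C [C [D p]] & [D true]] & [D p]] & [D true]]]

B
C
C & D
C & D & D
C & D & D & D
D & D & D & D
p & D & D & D
p & true & D & D
p & true & p & D
p & true & p & true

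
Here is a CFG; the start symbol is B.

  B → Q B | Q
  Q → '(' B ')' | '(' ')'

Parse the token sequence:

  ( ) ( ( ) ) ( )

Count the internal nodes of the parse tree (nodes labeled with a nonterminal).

[B [Q ( )] [B [Q ( [B [Q ( )]] )] [B [Q ( )]]]]

8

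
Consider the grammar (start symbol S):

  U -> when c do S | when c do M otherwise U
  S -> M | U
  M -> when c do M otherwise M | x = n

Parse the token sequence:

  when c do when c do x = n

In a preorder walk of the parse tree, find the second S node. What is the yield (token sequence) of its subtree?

when c do x = n

[S [U when c do [S [U when c do [S [M x = n]]]]]]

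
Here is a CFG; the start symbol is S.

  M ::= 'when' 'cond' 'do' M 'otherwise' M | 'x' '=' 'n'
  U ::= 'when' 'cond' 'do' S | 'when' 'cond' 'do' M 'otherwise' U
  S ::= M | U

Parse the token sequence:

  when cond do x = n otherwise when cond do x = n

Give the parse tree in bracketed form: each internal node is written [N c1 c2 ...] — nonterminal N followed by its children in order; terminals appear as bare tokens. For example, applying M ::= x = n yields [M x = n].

S
U
when cond do M otherwise U
when cond do x = n otherwise U
when cond do x = n otherwise when cond do S
when cond do x = n otherwise when cond do M
when cond do x = n otherwise when cond do x = n

[S [U when cond do [M x = n] otherwise [U when cond do [S [M x = n]]]]]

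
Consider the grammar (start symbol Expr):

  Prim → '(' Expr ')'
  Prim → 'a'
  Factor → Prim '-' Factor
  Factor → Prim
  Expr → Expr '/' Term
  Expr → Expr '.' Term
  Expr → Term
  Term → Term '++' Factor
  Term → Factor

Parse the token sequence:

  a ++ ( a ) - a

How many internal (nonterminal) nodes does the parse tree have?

13

[Expr [Term [Term [Factor [Prim a]]] ++ [Factor [Prim ( [Expr [Term [Factor [Prim a]]]] )] - [Factor [Prim a]]]]]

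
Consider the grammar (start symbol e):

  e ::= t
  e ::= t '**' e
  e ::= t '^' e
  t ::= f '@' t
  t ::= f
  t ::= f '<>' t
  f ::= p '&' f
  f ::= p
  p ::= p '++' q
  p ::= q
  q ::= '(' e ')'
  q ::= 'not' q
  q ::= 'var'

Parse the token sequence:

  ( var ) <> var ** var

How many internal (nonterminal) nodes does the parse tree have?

19

[e [t [f [p [q ( [e [t [f [p [q var]]]]] )]]] <> [t [f [p [q var]]]]] ** [e [t [f [p [q var]]]]]]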